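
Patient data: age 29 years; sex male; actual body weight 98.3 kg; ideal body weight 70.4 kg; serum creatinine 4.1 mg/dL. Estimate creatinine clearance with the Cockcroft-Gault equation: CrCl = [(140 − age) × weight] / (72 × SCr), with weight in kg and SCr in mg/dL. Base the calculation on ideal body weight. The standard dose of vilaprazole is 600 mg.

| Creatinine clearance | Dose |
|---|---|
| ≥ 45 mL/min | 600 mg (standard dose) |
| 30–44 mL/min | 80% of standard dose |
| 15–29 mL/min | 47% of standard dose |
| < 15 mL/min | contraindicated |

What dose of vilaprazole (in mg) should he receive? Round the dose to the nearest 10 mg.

CrCl = (140 − 29) × 70.4 / (72 × 4.1) = 7814.4 / 295.20 ≈ 26.5 mL/min
CrCl ≈ 26 mL/min → bracket 15–29 mL/min.
47% of 600 mg = 282 mg → 280 mg

280 mg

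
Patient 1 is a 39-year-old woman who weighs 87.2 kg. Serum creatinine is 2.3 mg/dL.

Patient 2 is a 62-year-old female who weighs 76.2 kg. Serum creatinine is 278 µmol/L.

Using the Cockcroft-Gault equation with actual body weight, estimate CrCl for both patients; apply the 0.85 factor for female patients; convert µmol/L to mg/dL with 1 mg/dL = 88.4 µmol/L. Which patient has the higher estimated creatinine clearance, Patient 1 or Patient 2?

Patient 1: CrCl = (140 − 39) × 87.2 / (72 × 2.3) × 0.85 = 8807.2 / 165.60 × 0.85 ≈ 45.2 mL/min
Patient 2: SCr = 278 / 88.4 = 3.145 mg/dL
Patient 2: CrCl = (140 − 62) × 76.2 / (72 × 3.145) × 0.85 = 5943.6 / 226.44 × 0.85 ≈ 22.3 mL/min
45.2 vs 22.3 mL/min → Patient 1 is higher.

Patient 1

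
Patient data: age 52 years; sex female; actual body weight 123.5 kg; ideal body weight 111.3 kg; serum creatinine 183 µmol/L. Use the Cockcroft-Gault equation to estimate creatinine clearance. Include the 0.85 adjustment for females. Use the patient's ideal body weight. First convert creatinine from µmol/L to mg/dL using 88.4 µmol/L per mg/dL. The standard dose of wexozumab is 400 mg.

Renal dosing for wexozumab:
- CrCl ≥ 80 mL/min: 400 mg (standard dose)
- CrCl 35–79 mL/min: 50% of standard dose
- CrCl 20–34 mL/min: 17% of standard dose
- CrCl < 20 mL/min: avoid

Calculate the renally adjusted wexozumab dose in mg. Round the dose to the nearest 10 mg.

SCr = 183 / 88.4 = 2.07 mg/dL
CrCl = (140 − 52) × 111.3 / (72 × 2.07) × 0.85 = 9794.4 / 149.04 × 0.85 ≈ 55.9 mL/min
CrCl ≈ 56 mL/min → bracket 35–79 mL/min.
50% of 400 mg = 200 mg

200 mg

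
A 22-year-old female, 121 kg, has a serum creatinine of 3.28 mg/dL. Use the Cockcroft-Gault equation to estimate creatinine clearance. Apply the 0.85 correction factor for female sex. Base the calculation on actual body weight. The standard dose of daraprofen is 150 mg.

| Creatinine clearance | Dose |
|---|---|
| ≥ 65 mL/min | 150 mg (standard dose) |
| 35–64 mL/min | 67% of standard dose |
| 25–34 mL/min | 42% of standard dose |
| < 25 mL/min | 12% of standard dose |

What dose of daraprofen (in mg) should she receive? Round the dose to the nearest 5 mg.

CrCl = (140 − 22) × 121 / (72 × 3.28) × 0.85 = 14278.0 / 236.16 × 0.85 ≈ 51.4 mL/min
CrCl ≈ 51 mL/min → bracket 35–64 mL/min.
67% of 150 mg = 100.5 mg → 100 mg

100 mg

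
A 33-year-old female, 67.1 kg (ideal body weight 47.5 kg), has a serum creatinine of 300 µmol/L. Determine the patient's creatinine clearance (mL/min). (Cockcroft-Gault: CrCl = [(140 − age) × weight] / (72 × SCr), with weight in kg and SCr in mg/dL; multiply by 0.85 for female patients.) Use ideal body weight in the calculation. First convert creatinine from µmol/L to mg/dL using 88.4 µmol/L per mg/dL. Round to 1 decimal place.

SCr = 300 / 88.4 = 3.394 mg/dL
CrCl = (140 − 33) × 47.5 / (72 × 3.394) × 0.85 = 5082.5 / 244.37 × 0.85 ≈ 17.7 mL/min

17.7 mL/min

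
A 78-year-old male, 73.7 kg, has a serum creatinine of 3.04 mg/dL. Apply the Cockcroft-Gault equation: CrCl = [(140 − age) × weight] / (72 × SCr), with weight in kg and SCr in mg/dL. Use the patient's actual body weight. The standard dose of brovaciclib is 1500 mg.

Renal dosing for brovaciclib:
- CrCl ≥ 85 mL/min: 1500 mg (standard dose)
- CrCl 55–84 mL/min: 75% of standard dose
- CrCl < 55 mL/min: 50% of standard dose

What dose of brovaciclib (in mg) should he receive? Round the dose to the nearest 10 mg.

750 mg

CrCl = (140 − 78) × 73.7 / (72 × 3.04) = 4569.4 / 218.88 ≈ 20.9 mL/min
CrCl ≈ 21 mL/min → bracket < 55 mL/min.
50% of 1500 mg = 750 mg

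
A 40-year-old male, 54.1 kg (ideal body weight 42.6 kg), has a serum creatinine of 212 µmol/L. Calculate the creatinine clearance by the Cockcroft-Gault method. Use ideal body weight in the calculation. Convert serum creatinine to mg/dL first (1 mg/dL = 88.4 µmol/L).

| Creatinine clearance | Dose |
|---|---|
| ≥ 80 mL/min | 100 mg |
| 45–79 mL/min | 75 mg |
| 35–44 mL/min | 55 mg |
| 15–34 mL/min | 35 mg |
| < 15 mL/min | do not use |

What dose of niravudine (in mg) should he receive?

SCr = 212 / 88.4 = 2.398 mg/dL
CrCl = (140 − 40) × 42.6 / (72 × 2.398) = 4260.0 / 172.66 ≈ 24.7 mL/min
CrCl ≈ 25 mL/min → bracket 15–34 mL/min.
Dose for this bracket: 35 mg.

35 mg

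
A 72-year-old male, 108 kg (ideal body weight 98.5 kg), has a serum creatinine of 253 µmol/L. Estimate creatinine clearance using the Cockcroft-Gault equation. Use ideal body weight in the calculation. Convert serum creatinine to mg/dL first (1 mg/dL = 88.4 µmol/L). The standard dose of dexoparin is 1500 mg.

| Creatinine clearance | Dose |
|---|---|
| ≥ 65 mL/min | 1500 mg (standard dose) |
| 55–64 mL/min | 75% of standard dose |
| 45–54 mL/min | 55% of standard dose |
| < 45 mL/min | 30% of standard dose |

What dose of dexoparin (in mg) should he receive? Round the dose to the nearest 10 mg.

450 mg

SCr = 253 / 88.4 = 2.862 mg/dL
CrCl = (140 − 72) × 98.5 / (72 × 2.862) = 6698.0 / 206.06 ≈ 32.5 mL/min
CrCl ≈ 33 mL/min → bracket < 45 mL/min.
30% of 1500 mg = 450 mg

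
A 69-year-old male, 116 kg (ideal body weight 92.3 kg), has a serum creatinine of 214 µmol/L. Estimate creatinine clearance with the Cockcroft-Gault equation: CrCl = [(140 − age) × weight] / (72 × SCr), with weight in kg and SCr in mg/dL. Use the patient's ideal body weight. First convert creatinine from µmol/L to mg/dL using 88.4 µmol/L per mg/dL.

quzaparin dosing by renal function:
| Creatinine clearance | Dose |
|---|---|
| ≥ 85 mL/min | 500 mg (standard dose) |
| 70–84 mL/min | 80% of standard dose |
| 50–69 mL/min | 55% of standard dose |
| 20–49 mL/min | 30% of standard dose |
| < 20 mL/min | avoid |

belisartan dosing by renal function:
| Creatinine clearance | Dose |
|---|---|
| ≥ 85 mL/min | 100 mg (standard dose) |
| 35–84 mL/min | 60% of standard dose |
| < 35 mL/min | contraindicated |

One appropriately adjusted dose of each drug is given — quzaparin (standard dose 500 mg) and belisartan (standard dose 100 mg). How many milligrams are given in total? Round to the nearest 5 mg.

210 mg

SCr = 214 / 88.4 = 2.421 mg/dL
CrCl = (140 − 69) × 92.3 / (72 × 2.421) = 6553.3 / 174.31 ≈ 37.6 mL/min
CrCl ≈ 38 mL/min.
quzaparin: 20–49 mL/min → 30% of 500 mg = 150 mg.
belisartan: 35–84 mL/min → 60% of 100 mg = 60 mg.
Total = 150 + 60 = 210 mg.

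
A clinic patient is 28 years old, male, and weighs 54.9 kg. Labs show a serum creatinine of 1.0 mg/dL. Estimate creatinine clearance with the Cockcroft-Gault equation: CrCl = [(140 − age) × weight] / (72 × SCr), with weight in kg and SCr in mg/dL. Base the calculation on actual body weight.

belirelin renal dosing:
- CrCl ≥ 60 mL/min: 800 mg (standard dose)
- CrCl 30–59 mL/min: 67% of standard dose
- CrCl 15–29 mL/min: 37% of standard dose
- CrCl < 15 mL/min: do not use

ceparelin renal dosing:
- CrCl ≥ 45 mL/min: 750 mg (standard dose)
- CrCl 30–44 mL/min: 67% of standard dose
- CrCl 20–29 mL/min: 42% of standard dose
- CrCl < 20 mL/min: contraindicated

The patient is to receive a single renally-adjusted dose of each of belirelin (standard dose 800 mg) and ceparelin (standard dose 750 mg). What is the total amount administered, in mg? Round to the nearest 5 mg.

CrCl = (140 − 28) × 54.9 / (72 × 1) = 6148.8 / 72.00 ≈ 85.4 mL/min
CrCl ≈ 85 mL/min.
belirelin: ≥ 60 mL/min → 100% of 800 mg = 800 mg.
ceparelin: ≥ 45 mL/min → 100% of 750 mg = 750 mg.
Total = 800 + 750 = 1550 mg.

1550 mg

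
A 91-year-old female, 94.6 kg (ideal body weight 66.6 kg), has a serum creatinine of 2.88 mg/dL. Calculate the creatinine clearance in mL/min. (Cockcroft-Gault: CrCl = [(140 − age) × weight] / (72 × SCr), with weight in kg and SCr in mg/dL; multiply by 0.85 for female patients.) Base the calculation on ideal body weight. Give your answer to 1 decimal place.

CrCl = (140 − 91) × 66.6 / (72 × 2.88) × 0.85 = 3263.4 / 207.36 × 0.85 ≈ 13.4 mL/min

13.4 mL/min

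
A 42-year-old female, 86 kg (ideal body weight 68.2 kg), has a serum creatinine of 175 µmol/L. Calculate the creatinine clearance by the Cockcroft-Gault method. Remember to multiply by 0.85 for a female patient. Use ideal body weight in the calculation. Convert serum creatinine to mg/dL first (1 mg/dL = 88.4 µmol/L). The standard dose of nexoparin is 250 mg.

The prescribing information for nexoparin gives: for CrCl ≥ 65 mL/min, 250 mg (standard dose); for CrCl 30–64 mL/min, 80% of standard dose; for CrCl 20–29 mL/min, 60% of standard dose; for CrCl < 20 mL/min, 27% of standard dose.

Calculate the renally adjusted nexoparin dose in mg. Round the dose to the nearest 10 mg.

SCr = 175 / 88.4 = 1.98 mg/dL
CrCl = (140 − 42) × 68.2 / (72 × 1.98) × 0.85 = 6683.6 / 142.56 × 0.85 ≈ 39.9 mL/min
CrCl ≈ 40 mL/min → bracket 30–64 mL/min.
80% of 250 mg = 200 mg

200 mg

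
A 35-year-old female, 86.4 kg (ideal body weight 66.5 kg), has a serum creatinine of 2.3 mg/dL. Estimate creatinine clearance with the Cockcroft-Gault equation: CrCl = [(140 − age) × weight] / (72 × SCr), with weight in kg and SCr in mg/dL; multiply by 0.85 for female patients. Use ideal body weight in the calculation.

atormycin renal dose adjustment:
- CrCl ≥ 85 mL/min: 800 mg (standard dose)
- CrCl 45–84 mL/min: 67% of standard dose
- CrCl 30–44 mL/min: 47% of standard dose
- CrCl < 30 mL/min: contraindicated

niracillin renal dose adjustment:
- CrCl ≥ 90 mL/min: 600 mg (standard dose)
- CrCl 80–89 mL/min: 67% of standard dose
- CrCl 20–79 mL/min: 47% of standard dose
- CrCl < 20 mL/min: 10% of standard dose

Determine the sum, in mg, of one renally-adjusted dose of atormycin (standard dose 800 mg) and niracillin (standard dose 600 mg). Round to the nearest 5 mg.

CrCl = (140 − 35) × 66.5 / (72 × 2.3) × 0.85 = 6982.5 / 165.60 × 0.85 ≈ 35.8 mL/min
CrCl ≈ 36 mL/min.
atormycin: 30–44 mL/min → 47% of 800 mg = 376 mg.
niracillin: 20–79 mL/min → 47% of 600 mg = 282 mg.
Total = 376 + 282 = 658 mg.

660 mg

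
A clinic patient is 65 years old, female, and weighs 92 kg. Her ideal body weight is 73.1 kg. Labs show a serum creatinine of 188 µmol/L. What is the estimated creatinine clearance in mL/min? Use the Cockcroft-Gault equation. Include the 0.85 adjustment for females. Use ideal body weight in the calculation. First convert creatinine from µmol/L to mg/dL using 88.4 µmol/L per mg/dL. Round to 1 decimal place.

30.4 mL/min

SCr = 188 / 88.4 = 2.127 mg/dL
CrCl = (140 − 65) × 73.1 / (72 × 2.127) × 0.85 = 5482.5 / 153.14 × 0.85 ≈ 30.4 mL/min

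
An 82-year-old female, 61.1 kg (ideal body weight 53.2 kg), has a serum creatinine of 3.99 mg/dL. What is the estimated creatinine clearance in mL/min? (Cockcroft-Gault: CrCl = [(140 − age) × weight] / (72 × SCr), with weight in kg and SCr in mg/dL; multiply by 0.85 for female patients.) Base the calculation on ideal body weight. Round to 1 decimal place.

9.1 mL/min

CrCl = (140 − 82) × 53.2 / (72 × 3.99) × 0.85 = 3085.6 / 287.28 × 0.85 ≈ 9.1 mL/min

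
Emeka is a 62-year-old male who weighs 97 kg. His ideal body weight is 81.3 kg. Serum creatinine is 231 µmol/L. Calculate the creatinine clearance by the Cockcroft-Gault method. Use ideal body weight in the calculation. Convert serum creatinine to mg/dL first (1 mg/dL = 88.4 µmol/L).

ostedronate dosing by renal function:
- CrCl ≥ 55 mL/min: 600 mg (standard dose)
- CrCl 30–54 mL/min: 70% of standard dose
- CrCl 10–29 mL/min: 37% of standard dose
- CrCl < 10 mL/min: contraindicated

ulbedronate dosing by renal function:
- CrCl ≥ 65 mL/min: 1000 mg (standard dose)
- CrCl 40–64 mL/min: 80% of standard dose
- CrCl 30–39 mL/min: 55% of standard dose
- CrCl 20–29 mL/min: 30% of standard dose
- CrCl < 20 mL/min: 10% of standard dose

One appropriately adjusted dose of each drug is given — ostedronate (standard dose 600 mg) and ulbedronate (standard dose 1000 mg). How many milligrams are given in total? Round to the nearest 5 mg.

SCr = 231 / 88.4 = 2.613 mg/dL
CrCl = (140 − 62) × 81.3 / (72 × 2.613) = 6341.4 / 188.14 ≈ 33.7 mL/min
CrCl ≈ 34 mL/min.
ostedronate: 30–54 mL/min → 70% of 600 mg = 420 mg.
ulbedronate: 30–39 mL/min → 55% of 1000 mg = 550 mg.
Total = 420 + 550 = 970 mg.

970 mg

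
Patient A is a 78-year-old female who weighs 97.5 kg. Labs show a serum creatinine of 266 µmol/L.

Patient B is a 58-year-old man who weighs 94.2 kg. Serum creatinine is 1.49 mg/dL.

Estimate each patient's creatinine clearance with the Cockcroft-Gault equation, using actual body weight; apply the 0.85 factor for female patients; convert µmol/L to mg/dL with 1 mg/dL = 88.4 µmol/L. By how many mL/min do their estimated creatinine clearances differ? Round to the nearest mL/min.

Patient A: SCr = 266 / 88.4 = 3.009 mg/dL
Patient A: CrCl = (140 − 78) × 97.5 / (72 × 3.009) × 0.85 = 6045.0 / 216.65 × 0.85 ≈ 23.7 mL/min
Patient B: CrCl = (140 − 58) × 94.2 / (72 × 1.49) = 7724.4 / 107.28 ≈ 72.0 mL/min
|23.7 − 72.0| = 48.3 mL/min

48 mL/min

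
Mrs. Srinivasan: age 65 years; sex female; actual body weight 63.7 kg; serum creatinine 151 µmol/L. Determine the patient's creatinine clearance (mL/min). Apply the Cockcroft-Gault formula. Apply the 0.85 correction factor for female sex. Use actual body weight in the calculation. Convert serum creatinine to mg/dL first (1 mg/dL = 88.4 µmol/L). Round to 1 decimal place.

33.0 mL/min

SCr = 151 / 88.4 = 1.708 mg/dL
CrCl = (140 − 65) × 63.7 / (72 × 1.708) × 0.85 = 4777.5 / 122.98 × 0.85 ≈ 33.0 mL/min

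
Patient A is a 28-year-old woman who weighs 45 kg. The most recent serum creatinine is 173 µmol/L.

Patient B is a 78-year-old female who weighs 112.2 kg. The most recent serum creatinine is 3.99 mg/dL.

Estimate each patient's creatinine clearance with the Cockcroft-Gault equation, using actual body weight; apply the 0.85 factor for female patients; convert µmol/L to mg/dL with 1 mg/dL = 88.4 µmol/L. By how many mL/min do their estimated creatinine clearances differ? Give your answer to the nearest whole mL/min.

10 mL/min

Patient A: SCr = 173 / 88.4 = 1.957 mg/dL
Patient A: CrCl = (140 − 28) × 45 / (72 × 1.957) × 0.85 = 5040.0 / 140.90 × 0.85 ≈ 30.4 mL/min
Patient B: CrCl = (140 − 78) × 112.2 / (72 × 3.99) × 0.85 = 6956.4 / 287.28 × 0.85 ≈ 20.6 mL/min
|30.4 − 20.6| = 9.8 mL/min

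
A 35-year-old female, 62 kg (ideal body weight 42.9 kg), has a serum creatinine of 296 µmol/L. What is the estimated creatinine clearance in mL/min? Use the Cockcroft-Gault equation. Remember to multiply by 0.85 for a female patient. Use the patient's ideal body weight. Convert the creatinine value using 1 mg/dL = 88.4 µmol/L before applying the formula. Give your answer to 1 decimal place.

SCr = 296 / 88.4 = 3.348 mg/dL
CrCl = (140 − 35) × 42.9 / (72 × 3.348) × 0.85 = 4504.5 / 241.06 × 0.85 ≈ 15.9 mL/min

15.9 mL/min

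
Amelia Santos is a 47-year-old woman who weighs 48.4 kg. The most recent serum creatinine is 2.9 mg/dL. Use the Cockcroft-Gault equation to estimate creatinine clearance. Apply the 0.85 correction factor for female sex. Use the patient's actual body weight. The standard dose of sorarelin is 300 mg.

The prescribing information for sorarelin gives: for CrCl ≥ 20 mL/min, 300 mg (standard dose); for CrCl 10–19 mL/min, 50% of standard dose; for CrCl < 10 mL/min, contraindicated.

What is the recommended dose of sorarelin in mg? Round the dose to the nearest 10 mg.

CrCl = (140 − 47) × 48.4 / (72 × 2.9) × 0.85 = 4501.2 / 208.80 × 0.85 ≈ 18.3 mL/min
CrCl ≈ 18 mL/min → bracket 10–19 mL/min.
50% of 300 mg = 150 mg

150 mg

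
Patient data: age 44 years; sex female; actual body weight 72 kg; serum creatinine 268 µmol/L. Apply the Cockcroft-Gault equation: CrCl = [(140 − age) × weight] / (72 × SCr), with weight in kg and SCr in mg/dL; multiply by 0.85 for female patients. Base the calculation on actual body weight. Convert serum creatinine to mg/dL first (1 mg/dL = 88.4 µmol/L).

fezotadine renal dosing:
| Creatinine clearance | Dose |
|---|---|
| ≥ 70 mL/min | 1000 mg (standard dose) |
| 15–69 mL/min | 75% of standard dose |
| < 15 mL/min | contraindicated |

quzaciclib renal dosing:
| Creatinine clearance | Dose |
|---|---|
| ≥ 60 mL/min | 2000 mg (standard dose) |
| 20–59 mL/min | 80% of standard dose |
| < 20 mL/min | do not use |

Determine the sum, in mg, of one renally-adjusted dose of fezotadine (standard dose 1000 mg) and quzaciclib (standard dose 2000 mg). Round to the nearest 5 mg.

SCr = 268 / 88.4 = 3.032 mg/dL
CrCl = (140 − 44) × 72 / (72 × 3.032) × 0.85 = 6912.0 / 218.30 × 0.85 ≈ 26.9 mL/min
CrCl ≈ 27 mL/min.
fezotadine: 15–69 mL/min → 75% of 1000 mg = 750 mg.
quzaciclib: 20–59 mL/min → 80% of 2000 mg = 1600 mg.
Total = 750 + 1600 = 2350 mg.

2350 mg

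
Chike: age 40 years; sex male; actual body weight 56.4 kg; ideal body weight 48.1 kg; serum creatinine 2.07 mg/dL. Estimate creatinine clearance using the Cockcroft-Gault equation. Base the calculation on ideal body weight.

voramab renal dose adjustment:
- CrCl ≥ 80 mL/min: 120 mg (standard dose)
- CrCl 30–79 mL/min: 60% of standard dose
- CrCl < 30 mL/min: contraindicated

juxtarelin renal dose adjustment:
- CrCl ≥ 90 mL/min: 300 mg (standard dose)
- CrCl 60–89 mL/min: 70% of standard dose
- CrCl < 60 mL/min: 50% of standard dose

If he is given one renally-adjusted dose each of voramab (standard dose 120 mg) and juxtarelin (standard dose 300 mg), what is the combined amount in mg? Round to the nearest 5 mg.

220 mg

CrCl = (140 − 40) × 48.1 / (72 × 2.07) = 4810.0 / 149.04 ≈ 32.3 mL/min
CrCl ≈ 32 mL/min.
voramab: 30–79 mL/min → 60% of 120 mg = 72 mg.
juxtarelin: < 60 mL/min → 50% of 300 mg = 150 mg.
Total = 72 + 150 = 222 mg.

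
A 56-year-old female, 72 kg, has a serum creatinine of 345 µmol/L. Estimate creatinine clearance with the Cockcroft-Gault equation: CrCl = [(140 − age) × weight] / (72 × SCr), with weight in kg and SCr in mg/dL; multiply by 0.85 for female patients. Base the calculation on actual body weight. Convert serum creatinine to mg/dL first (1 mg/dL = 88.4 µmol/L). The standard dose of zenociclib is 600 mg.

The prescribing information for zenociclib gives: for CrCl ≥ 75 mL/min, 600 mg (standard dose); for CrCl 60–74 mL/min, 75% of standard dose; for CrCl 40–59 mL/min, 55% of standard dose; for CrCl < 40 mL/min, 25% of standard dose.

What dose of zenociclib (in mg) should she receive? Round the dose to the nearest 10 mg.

150 mg

SCr = 345 / 88.4 = 3.903 mg/dL
CrCl = (140 − 56) × 72 / (72 × 3.903) × 0.85 = 6048.0 / 281.02 × 0.85 ≈ 18.3 mL/min
CrCl ≈ 18 mL/min → bracket < 40 mL/min.
25% of 600 mg = 150 mg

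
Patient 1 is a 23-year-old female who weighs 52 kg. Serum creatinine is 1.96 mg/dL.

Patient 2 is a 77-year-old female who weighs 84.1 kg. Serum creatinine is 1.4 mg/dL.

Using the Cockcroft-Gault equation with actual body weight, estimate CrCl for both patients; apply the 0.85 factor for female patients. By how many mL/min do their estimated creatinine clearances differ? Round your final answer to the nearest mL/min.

8 mL/min

Patient 1: CrCl = (140 − 23) × 52 / (72 × 1.96) × 0.85 = 6084.0 / 141.12 × 0.85 ≈ 36.6 mL/min
Patient 2: CrCl = (140 − 77) × 84.1 / (72 × 1.4) × 0.85 = 5298.3 / 100.80 × 0.85 ≈ 44.7 mL/min
|36.6 − 44.7| = 8.1 mL/min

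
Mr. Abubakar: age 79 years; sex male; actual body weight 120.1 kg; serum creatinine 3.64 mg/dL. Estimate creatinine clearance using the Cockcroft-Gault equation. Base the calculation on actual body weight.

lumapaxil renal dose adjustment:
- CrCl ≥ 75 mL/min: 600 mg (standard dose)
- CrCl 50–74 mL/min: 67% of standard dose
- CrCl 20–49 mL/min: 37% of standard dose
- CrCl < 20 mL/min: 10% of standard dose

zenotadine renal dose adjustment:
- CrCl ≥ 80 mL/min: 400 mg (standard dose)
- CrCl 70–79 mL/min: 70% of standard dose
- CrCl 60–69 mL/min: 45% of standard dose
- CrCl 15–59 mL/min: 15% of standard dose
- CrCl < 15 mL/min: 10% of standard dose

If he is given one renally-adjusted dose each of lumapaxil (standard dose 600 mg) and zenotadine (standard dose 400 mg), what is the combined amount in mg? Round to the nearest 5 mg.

280 mg

CrCl = (140 − 79) × 120.1 / (72 × 3.64) = 7326.1 / 262.08 ≈ 28.0 mL/min
CrCl ≈ 28 mL/min.
lumapaxil: 20–49 mL/min → 37% of 600 mg = 222 mg.
zenotadine: 15–59 mL/min → 15% of 400 mg = 60 mg.
Total = 222 + 60 = 282 mg.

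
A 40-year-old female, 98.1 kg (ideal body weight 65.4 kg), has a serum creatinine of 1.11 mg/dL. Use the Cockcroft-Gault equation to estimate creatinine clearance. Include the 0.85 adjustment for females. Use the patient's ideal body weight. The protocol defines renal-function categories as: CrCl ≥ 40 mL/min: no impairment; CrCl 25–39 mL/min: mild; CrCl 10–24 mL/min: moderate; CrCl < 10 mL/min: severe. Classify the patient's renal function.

no impairment

CrCl = (140 − 40) × 65.4 / (72 × 1.11) × 0.85 = 6540.0 / 79.92 × 0.85 ≈ 69.6 mL/min
70 mL/min falls in the 'no impairment' range.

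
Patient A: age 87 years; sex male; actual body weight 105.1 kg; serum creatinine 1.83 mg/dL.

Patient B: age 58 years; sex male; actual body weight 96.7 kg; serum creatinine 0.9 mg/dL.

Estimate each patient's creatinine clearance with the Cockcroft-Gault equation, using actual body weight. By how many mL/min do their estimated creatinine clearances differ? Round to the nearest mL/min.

80 mL/min

Patient A: CrCl = (140 − 87) × 105.1 / (72 × 1.83) = 5570.3 / 131.76 ≈ 42.3 mL/min
Patient B: CrCl = (140 − 58) × 96.7 / (72 × 0.9) = 7929.4 / 64.80 ≈ 122.4 mL/min
|42.3 − 122.4| = 80.1 mL/min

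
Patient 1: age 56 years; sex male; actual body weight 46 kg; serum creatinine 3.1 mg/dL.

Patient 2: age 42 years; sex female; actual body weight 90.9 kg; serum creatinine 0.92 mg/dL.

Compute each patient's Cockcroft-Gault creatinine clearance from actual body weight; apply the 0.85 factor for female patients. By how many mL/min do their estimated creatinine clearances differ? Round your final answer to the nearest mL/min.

97 mL/min

Patient 1: CrCl = (140 − 56) × 46 / (72 × 3.1) = 3864.0 / 223.20 ≈ 17.3 mL/min
Patient 2: CrCl = (140 − 42) × 90.9 / (72 × 0.92) × 0.85 = 8908.2 / 66.24 × 0.85 ≈ 114.3 mL/min
|17.3 − 114.3| = 97.0 mL/min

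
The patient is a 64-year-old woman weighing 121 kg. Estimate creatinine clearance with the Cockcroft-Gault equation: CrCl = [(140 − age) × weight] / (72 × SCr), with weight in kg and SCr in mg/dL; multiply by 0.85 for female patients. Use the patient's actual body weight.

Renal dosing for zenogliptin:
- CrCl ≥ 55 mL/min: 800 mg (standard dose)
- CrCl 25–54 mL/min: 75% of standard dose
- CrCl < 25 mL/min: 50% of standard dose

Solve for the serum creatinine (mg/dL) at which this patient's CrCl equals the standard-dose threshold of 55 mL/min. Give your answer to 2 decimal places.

Standard dose requires CrCl ≥ 55 mL/min.
Set (140 − 64) × 121 × 0.85 / (72 × SCr) = 55
SCr = (140 − 64) × 121 × 0.85 / (72 × 55) = 1.974 mg/dL

1.97 mg/dL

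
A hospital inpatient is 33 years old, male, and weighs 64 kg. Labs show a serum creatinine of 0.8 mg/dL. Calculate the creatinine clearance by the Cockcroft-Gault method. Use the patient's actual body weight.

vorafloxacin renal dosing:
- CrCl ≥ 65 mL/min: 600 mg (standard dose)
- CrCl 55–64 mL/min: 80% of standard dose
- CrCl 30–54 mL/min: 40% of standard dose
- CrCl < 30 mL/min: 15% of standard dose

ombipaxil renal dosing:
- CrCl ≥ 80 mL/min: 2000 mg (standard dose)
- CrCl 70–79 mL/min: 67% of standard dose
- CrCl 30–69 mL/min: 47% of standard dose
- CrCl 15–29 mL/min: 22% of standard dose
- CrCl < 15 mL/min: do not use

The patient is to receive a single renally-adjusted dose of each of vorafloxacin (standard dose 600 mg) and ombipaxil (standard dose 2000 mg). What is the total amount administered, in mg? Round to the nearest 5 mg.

CrCl = (140 − 33) × 64 / (72 × 0.8) = 6848.0 / 57.60 ≈ 118.9 mL/min
CrCl ≈ 119 mL/min.
vorafloxacin: ≥ 65 mL/min → 100% of 600 mg = 600 mg.
ombipaxil: ≥ 80 mL/min → 100% of 2000 mg = 2000 mg.
Total = 600 + 2000 = 2600 mg.

2600 mg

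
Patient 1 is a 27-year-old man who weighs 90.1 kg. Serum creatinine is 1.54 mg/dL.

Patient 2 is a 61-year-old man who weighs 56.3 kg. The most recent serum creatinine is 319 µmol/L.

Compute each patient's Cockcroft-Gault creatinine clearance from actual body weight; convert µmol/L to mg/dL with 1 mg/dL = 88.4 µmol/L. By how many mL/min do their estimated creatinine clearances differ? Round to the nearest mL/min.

75 mL/min

Patient 1: CrCl = (140 − 27) × 90.1 / (72 × 1.54) = 10181.3 / 110.88 ≈ 91.8 mL/min
Patient 2: SCr = 319 / 88.4 = 3.609 mg/dL
Patient 2: CrCl = (140 − 61) × 56.3 / (72 × 3.609) = 4447.7 / 259.85 ≈ 17.1 mL/min
|91.8 − 17.1| = 74.7 mL/min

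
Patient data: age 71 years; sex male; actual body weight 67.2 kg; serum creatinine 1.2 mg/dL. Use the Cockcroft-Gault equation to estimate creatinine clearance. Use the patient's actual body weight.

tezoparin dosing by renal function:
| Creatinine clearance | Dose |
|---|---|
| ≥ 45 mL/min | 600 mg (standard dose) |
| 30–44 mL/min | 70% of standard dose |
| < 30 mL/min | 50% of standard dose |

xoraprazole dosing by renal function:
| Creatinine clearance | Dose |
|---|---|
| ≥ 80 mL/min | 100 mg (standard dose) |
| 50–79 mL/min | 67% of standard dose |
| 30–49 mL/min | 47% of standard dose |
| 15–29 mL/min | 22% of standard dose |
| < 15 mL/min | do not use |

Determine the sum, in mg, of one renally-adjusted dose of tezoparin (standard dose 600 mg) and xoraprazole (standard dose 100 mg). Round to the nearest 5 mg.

665 mg

CrCl = (140 − 71) × 67.2 / (72 × 1.2) = 4636.8 / 86.40 ≈ 53.7 mL/min
CrCl ≈ 54 mL/min.
tezoparin: ≥ 45 mL/min → 100% of 600 mg = 600 mg.
xoraprazole: 50–79 mL/min → 67% of 100 mg = 67 mg.
Total = 600 + 67 = 667 mg.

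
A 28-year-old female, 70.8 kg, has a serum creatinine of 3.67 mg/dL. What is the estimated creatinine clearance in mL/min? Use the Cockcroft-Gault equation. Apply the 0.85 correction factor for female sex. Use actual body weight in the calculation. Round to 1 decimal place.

CrCl = (140 − 28) × 70.8 / (72 × 3.67) × 0.85 = 7929.6 / 264.24 × 0.85 ≈ 25.5 mL/min

25.5 mL/min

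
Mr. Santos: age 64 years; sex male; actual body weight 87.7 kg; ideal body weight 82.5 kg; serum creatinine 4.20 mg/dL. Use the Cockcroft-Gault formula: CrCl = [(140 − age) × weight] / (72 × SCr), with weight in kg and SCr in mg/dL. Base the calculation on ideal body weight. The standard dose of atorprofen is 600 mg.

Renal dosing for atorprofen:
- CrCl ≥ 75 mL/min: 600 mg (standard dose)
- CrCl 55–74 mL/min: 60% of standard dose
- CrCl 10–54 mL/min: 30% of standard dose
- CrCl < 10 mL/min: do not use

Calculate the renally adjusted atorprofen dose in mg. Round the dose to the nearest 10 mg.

180 mg

CrCl = (140 − 64) × 82.5 / (72 × 4.2) = 6270.0 / 302.40 ≈ 20.7 mL/min
CrCl ≈ 21 mL/min → bracket 10–54 mL/min.
30% of 600 mg = 180 mg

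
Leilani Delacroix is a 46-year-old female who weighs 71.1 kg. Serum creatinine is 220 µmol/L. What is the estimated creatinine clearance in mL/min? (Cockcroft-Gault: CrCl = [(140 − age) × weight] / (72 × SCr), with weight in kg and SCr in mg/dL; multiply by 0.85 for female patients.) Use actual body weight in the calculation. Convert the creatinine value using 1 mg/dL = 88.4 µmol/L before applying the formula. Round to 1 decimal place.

SCr = 220 / 88.4 = 2.489 mg/dL
CrCl = (140 − 46) × 71.1 / (72 × 2.489) × 0.85 = 6683.4 / 179.21 × 0.85 ≈ 31.7 mL/min

31.7 mL/min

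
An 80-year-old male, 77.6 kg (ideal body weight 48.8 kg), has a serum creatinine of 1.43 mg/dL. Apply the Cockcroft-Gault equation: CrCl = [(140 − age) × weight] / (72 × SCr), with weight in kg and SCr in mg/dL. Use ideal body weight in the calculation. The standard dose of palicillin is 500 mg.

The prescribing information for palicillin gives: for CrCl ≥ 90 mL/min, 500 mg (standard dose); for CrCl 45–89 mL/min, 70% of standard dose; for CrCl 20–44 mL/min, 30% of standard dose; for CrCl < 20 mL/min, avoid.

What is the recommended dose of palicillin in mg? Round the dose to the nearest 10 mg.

CrCl = (140 − 80) × 48.8 / (72 × 1.43) = 2928.0 / 102.96 ≈ 28.4 mL/min
CrCl ≈ 28 mL/min → bracket 20–44 mL/min.
30% of 500 mg = 150 mg

150 mg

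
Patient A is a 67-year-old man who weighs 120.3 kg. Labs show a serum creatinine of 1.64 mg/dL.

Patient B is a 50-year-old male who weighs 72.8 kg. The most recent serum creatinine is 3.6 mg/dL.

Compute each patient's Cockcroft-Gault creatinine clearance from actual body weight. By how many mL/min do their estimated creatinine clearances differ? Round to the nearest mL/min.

49 mL/min

Patient A: CrCl = (140 − 67) × 120.3 / (72 × 1.64) = 8781.9 / 118.08 ≈ 74.4 mL/min
Patient B: CrCl = (140 − 50) × 72.8 / (72 × 3.6) = 6552.0 / 259.20 ≈ 25.3 mL/min
|74.4 − 25.3| = 49.1 mL/min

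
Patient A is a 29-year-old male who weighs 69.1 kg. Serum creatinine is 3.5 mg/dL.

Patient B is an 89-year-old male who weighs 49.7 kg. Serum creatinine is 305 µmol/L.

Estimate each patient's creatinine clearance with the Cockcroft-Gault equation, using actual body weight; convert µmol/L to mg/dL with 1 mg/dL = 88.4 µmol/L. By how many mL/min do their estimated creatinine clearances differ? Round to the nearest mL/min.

20 mL/min

Patient A: CrCl = (140 − 29) × 69.1 / (72 × 3.5) = 7670.1 / 252.00 ≈ 30.4 mL/min
Patient B: SCr = 305 / 88.4 = 3.45 mg/dL
Patient B: CrCl = (140 − 89) × 49.7 / (72 × 3.45) = 2534.7 / 248.40 ≈ 10.2 mL/min
|30.4 − 10.2| = 20.2 mL/min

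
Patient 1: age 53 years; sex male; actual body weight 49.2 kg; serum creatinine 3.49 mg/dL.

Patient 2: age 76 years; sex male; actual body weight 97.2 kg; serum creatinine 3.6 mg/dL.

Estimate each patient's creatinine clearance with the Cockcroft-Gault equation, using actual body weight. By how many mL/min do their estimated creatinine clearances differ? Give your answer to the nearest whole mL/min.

Patient 1: CrCl = (140 − 53) × 49.2 / (72 × 3.49) = 4280.4 / 251.28 ≈ 17.0 mL/min
Patient 2: CrCl = (140 − 76) × 97.2 / (72 × 3.6) = 6220.8 / 259.20 ≈ 24.0 mL/min
|17.0 − 24.0| = 7.0 mL/min

7 mL/min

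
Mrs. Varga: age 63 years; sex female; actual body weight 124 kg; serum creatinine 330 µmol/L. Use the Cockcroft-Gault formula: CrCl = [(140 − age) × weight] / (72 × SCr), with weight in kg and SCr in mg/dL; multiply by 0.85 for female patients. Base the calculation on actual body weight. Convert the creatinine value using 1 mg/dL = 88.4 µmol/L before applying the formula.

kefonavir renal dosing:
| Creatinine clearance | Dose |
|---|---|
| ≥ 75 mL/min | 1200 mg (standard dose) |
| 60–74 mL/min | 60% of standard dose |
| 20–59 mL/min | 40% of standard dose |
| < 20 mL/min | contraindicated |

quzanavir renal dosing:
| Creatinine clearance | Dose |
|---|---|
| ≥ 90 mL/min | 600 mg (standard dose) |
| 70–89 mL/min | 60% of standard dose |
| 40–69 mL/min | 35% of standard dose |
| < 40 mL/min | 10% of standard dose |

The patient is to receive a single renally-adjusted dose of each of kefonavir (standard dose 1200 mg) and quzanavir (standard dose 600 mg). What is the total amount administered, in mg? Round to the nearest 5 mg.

SCr = 330 / 88.4 = 3.733 mg/dL
CrCl = (140 − 63) × 124 / (72 × 3.733) × 0.85 = 9548.0 / 268.78 × 0.85 ≈ 30.2 mL/min
CrCl ≈ 30 mL/min.
kefonavir: 20–59 mL/min → 40% of 1200 mg = 480 mg.
quzanavir: < 40 mL/min → 10% of 600 mg = 60 mg.
Total = 480 + 60 = 540 mg.

540 mg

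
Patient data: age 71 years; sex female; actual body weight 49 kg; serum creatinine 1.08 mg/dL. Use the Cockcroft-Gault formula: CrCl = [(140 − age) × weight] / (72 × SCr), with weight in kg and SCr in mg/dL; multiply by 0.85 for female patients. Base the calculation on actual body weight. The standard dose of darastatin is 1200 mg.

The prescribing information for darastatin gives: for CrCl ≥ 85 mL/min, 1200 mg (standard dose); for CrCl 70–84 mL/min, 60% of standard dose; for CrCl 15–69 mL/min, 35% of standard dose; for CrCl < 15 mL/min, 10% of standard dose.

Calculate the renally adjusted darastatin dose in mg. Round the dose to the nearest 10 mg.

CrCl = (140 − 71) × 49 / (72 × 1.08) × 0.85 = 3381.0 / 77.76 × 0.85 ≈ 37.0 mL/min
CrCl ≈ 37 mL/min → bracket 15–69 mL/min.
35% of 1200 mg = 420 mg

420 mg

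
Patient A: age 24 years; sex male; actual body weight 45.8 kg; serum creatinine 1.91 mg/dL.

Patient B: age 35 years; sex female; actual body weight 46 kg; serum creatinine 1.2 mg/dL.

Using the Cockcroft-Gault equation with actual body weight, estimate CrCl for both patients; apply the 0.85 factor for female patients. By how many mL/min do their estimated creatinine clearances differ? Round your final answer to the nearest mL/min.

Patient A: CrCl = (140 − 24) × 45.8 / (72 × 1.91) = 5312.8 / 137.52 ≈ 38.6 mL/min
Patient B: CrCl = (140 − 35) × 46 / (72 × 1.2) × 0.85 = 4830.0 / 86.40 × 0.85 ≈ 47.5 mL/min
|38.6 − 47.5| = 8.9 mL/min

9 mL/min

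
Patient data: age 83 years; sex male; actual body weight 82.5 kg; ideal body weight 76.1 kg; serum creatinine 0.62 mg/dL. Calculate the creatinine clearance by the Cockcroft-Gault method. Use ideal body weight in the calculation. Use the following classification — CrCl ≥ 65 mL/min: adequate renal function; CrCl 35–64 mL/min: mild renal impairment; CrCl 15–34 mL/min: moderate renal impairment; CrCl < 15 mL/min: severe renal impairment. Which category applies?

CrCl = (140 − 83) × 76.1 / (72 × 0.62) = 4337.7 / 44.64 ≈ 97.2 mL/min
97 mL/min falls in the 'adequate renal function' range.

adequate renal function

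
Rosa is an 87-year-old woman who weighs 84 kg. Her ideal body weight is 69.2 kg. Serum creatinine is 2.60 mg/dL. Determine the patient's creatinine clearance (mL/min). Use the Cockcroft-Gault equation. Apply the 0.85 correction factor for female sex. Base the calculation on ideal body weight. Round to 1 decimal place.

CrCl = (140 − 87) × 69.2 / (72 × 2.6) × 0.85 = 3667.6 / 187.20 × 0.85 ≈ 16.7 mL/min

16.7 mL/min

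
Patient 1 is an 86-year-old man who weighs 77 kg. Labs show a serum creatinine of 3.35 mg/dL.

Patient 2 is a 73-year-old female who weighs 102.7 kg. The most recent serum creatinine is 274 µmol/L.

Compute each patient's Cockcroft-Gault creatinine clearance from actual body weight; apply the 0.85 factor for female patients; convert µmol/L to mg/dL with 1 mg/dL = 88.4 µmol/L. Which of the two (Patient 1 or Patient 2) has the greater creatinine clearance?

Patient 1: CrCl = (140 − 86) × 77 / (72 × 3.35) = 4158.0 / 241.20 ≈ 17.2 mL/min
Patient 2: SCr = 274 / 88.4 = 3.1 mg/dL
Patient 2: CrCl = (140 − 73) × 102.7 / (72 × 3.1) × 0.85 = 6880.9 / 223.20 × 0.85 ≈ 26.2 mL/min
17.2 vs 26.2 mL/min → Patient 2 is higher.

Patient 2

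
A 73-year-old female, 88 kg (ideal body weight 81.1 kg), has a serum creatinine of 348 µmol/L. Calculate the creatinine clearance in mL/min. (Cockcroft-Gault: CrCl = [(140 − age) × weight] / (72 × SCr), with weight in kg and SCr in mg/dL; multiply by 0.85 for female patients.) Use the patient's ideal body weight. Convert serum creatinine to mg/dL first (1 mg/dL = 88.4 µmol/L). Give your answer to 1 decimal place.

16.3 mL/min

SCr = 348 / 88.4 = 3.937 mg/dL
CrCl = (140 − 73) × 81.1 / (72 × 3.937) × 0.85 = 5433.7 / 283.46 × 0.85 ≈ 16.3 mL/min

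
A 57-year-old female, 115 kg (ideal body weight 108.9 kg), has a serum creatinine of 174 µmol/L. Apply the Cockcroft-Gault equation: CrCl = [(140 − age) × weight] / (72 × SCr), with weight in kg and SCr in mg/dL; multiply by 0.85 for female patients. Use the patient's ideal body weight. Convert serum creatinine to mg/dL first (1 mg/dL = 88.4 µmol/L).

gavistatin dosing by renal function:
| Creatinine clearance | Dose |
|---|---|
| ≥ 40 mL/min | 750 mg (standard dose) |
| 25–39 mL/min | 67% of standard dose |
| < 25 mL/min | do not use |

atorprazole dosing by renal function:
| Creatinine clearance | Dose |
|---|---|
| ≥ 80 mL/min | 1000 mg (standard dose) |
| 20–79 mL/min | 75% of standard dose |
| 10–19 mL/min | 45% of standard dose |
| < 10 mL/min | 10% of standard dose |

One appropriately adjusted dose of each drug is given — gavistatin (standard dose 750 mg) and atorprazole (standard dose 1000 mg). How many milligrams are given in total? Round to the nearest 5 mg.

1500 mg

SCr = 174 / 88.4 = 1.968 mg/dL
CrCl = (140 − 57) × 108.9 / (72 × 1.968) × 0.85 = 9038.7 / 141.70 × 0.85 ≈ 54.2 mL/min
CrCl ≈ 54 mL/min.
gavistatin: ≥ 40 mL/min → 100% of 750 mg = 750 mg.
atorprazole: 20–79 mL/min → 75% of 1000 mg = 750 mg.
Total = 750 + 750 = 1500 mg.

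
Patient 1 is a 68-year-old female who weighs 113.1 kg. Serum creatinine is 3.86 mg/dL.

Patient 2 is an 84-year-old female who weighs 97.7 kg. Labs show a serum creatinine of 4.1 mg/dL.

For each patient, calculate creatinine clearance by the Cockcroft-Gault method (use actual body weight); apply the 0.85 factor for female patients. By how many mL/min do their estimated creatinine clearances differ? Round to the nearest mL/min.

9 mL/min

Patient 1: CrCl = (140 − 68) × 113.1 / (72 × 3.86) × 0.85 = 8143.2 / 277.92 × 0.85 ≈ 24.9 mL/min
Patient 2: CrCl = (140 − 84) × 97.7 / (72 × 4.1) × 0.85 = 5471.2 / 295.20 × 0.85 ≈ 15.8 mL/min
|24.9 − 15.8| = 9.1 mL/min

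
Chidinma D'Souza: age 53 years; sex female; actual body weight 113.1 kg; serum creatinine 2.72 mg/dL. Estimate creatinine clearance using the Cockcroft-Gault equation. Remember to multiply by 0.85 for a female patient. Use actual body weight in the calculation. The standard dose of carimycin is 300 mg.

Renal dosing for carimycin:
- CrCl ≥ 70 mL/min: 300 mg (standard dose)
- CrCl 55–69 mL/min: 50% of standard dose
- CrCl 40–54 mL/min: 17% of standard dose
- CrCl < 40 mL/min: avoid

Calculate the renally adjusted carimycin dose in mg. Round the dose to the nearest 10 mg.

50 mg

CrCl = (140 − 53) × 113.1 / (72 × 2.72) × 0.85 = 9839.7 / 195.84 × 0.85 ≈ 42.7 mL/min
CrCl ≈ 43 mL/min → bracket 40–54 mL/min.
17% of 300 mg = 51 mg → 50 mg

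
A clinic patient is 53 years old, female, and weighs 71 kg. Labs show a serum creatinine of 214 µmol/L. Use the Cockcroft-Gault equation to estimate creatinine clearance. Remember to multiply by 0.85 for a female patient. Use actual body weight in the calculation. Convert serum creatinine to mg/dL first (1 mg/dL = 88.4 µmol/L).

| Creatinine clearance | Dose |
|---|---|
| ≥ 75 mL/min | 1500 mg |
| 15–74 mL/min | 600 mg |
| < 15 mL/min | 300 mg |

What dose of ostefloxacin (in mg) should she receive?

SCr = 214 / 88.4 = 2.421 mg/dL
CrCl = (140 − 53) × 71 / (72 × 2.421) × 0.85 = 6177.0 / 174.31 × 0.85 ≈ 30.1 mL/min
CrCl ≈ 30 mL/min → bracket 15–74 mL/min.
Dose for this bracket: 600 mg.

600 mg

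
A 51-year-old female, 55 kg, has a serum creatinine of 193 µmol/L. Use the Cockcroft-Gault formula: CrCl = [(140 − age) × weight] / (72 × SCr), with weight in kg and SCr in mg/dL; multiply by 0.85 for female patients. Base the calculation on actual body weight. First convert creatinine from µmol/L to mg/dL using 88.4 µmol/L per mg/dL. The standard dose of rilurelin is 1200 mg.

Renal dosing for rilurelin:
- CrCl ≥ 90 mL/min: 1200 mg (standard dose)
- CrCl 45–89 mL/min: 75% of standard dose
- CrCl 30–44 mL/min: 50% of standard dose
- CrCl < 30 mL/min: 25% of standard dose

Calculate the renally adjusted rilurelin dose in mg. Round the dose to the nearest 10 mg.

300 mg

SCr = 193 / 88.4 = 2.183 mg/dL
CrCl = (140 − 51) × 55 / (72 × 2.183) × 0.85 = 4895.0 / 157.18 × 0.85 ≈ 26.5 mL/min
CrCl ≈ 26 mL/min → bracket < 30 mL/min.
25% of 1200 mg = 300 mg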